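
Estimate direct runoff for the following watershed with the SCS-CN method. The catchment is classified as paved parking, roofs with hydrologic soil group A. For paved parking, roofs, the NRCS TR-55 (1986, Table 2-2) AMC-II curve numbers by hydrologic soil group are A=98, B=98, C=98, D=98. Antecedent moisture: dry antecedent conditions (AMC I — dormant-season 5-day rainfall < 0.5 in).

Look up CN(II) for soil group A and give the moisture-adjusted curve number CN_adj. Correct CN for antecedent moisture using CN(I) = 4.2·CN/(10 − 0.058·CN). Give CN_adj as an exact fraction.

NRCS table: paved parking, roofs, soil group A → CN(II) = 98
Dry (AMC I): CN(I) = 4.2·98/(10 − 0.058·98) = (2058/5)/(1079/250) = 102900/1079 ≈ 95.366

CN_adj = 102900/1079 ≈ 95.366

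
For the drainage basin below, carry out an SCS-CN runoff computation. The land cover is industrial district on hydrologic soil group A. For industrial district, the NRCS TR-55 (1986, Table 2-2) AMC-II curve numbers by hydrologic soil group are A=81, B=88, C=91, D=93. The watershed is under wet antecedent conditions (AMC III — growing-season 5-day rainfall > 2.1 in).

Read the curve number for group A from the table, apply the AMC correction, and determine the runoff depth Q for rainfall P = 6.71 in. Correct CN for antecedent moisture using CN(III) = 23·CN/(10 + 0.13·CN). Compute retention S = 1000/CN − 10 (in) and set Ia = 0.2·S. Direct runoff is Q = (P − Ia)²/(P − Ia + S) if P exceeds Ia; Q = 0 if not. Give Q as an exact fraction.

NRCS table: industrial district, soil group A → CN(II) = 81
CN(III) from CN(II)=81: (23·81)/(10 + 0.13·81) = 186300/2053 ≈ 90.745
Max retention: S = 1000/(186300/2053) − 10 = 1900/1863 in (≈ 1.020 in)
Initial abstraction Ia = S/5 = (1900/1863)/5 = 380/1863 ≈ 0.204 in
Excess rainfall: 6.710 − 0.204 = 6.506 in; P > Ia so Q > 0
Runoff Q = (P−Ia)²/(P−Ia+S) = (6.506)²/(6.506+1.020) = 1469120957329/261206199900 ≈ 5.624 in

Q = 1469120957329/261206199900 in ≈ 5.624 in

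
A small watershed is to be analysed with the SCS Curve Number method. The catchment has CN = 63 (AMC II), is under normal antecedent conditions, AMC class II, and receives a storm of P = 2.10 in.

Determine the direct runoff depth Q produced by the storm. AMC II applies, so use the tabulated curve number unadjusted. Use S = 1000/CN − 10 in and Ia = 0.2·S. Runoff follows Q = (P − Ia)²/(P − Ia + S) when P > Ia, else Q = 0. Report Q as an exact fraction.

Q = 339889/2698290 in ≈ 0.126 in

Average conditions: CN = 63 (no AMC adjustment).
Max retention: S = 1000/63 − 10 = 370/63 in (≈ 5.873 in)
Ia = 0.2·(370/63) = 74/63 in ≈ 1.175 in
Excess rainfall: 2.100 − 1.175 = 0.925 in; P > Ia so Q > 0
Q = (583/630)²/((583/630) + 370/63) = (339889/396900)/(4283/630) = 339889/2698290 in ≈ 0.126 in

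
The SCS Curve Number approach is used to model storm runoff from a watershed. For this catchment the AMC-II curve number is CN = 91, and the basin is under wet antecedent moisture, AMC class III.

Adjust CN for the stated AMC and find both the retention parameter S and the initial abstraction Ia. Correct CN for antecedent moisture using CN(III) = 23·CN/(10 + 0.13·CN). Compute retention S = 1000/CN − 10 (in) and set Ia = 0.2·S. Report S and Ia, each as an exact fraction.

S = 900/2093 in ≈ 0.430 in; Ia = 180/2093 in ≈ 0.086 in

Wet (AMC III): CN(III) = 23·91/(10 + 0.13·91) = 2093/(2183/100) = 209300/2183 ≈ 95.877
S = 1000/(209300/2183) − 10 = 900/2093 in ≈ 0.430 in
Ia = 0.2S: 0.2·0.430 = 0.086 in (exactly 180/2093)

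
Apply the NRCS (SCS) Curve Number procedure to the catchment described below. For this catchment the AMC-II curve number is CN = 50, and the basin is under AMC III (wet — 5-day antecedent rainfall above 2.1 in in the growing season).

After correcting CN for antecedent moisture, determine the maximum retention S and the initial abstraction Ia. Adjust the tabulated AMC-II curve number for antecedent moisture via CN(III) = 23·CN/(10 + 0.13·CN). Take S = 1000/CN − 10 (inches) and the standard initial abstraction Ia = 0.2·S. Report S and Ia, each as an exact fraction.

S = 100/23 in ≈ 4.348 in; Ia = 20/23 in ≈ 0.870 in

Adjust CN=50 to AMC III: 23·50/(10 + 0.13·50) → 1150 ÷ (33/2) = 2300/33 ≈ 69.697
Max retention: S = 1000/(2300/33) − 10 = 100/23 in (≈ 4.348 in)
Initial abstraction Ia = S/5 = (100/23)/5 = 20/23 ≈ 0.870 in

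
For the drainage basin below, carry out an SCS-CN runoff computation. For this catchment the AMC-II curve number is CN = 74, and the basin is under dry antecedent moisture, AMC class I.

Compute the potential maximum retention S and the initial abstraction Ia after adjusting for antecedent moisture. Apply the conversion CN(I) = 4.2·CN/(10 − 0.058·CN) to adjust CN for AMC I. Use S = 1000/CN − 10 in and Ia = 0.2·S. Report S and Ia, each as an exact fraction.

Dry (AMC I): CN(I) = 4.2·74/(10 − 0.058·74) = (1554/5)/(1427/250) = 77700/1427 ≈ 54.450
Retention S: 1000/CN − 10 with CN=54.450 → S = 6500/777 ≈ 8.366 in
Ia = 0.2S: 0.2·8.366 = 1.673 in (exactly 1300/777)

S = 6500/777 in ≈ 8.366 in; Ia = 1300/777 in ≈ 1.673 in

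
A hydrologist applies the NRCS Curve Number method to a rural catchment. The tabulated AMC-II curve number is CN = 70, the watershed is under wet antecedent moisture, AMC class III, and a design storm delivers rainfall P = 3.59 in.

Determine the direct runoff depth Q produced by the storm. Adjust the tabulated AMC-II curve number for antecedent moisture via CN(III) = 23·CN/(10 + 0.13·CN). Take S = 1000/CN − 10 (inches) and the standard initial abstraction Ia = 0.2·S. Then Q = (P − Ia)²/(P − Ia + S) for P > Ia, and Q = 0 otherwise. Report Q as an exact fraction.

Q = 2683136401/1316963900 in ≈ 2.037 in

Wet (AMC III): CN(III) = 23·70/(10 + 0.13·70) = 1610/(191/10) = 16100/191 ≈ 84.293
Retention S: 1000/CN − 10 with CN=84.293 → S = 300/161 ≈ 1.863 in
Ia = 0.2·(300/161) = 60/161 in ≈ 0.373 in
P − Ia = 3.590 − 0.373 = 51799/16100 ≈ 3.217 in (> 0, runoff occurs)
Q: (51799/16100)² ÷ (81799/16100) = 2683136401/1316963900 in (≈ 2.037 in)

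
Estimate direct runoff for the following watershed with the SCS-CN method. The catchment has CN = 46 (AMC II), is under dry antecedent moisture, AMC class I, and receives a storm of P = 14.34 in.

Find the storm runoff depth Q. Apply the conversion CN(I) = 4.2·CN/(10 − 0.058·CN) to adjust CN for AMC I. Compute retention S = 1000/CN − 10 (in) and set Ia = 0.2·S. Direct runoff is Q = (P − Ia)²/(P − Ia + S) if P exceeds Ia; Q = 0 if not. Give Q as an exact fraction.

Q = 1653790323/792755950 in ≈ 2.086 in

CN(I) from CN(II)=46: (4.2·46)/(10 − 0.058·46) = 16100/611 ≈ 26.350
Max retention: S = 1000/(16100/611) − 10 = 4500/161 in (≈ 27.950 in)
Ia = 0.2S: 0.2·27.950 = 5.590 in (exactly 900/161)
Since P=14.340 > Ia=5.590: effective rainfall P−Ia = 70437/8050 in
Q = (70437/8050)²/((70437/8050) + 4500/161) = (4961370969/64802500)/(295437/8050) = 1653790323/792755950 in ≈ 2.086 in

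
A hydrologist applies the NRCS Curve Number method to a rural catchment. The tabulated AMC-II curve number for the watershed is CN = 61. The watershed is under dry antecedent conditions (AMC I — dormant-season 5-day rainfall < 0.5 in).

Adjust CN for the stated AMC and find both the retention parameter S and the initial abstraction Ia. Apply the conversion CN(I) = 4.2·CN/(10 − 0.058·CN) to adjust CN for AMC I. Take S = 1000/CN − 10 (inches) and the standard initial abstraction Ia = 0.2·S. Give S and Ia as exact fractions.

S = 6500/427 in ≈ 15.222 in; Ia = 1300/427 in ≈ 3.044 in

Dry (AMC I): CN(I) = 4.2·61/(10 − 0.058·61) = (1281/5)/(3231/500) = 42700/1077 ≈ 39.647
Max retention: S = 1000/(42700/1077) − 10 = 6500/427 in (≈ 15.222 in)
Ia = 0.2S: 0.2·15.222 = 3.044 in (exactly 1300/427)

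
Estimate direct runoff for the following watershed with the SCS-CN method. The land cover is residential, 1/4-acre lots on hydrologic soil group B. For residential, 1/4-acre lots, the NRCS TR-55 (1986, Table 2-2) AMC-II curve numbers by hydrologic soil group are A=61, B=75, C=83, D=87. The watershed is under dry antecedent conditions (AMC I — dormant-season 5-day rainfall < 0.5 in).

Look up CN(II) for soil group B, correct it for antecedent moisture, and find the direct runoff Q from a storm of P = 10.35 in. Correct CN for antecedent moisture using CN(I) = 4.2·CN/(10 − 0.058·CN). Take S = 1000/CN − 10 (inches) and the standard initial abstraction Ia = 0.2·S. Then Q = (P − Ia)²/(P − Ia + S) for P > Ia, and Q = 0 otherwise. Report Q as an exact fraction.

NRCS table: residential, 1/4-acre lots, soil group B → CN(II) = 75
CN(I) from CN(II)=75: (4.2·75)/(10 − 0.058·75) = 6300/113 ≈ 55.752
Retention S: 1000/CN − 10 with CN=55.752 → S = 500/63 ≈ 7.937 in
Ia = 0.2·(500/63) = 100/63 in ≈ 1.587 in
Excess rainfall: 10.350 − 1.587 = 8.763 in; P > Ia so Q > 0
Runoff Q = (P−Ia)²/(P−Ia+S) = (8.763)²/(8.763+7.937) = 121903681/26511660 ≈ 4.598 in

Q = 121903681/26511660 in ≈ 4.598 in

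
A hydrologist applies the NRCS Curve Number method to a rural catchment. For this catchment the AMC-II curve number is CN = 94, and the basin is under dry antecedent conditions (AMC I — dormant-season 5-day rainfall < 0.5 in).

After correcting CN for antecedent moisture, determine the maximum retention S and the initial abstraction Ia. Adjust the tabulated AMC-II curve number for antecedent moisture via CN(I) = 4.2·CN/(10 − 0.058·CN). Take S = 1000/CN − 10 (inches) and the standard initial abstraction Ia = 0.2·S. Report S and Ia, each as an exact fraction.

S = 500/329 in ≈ 1.520 in; Ia = 100/329 in ≈ 0.304 in

Adjust CN=94 to AMC I: 4.2·94/(10 − 0.058·94) → (1974/5) ÷ (1137/250) = 32900/379 ≈ 86.807
S = 1000/(32900/379) − 10 = 500/329 in ≈ 1.520 in
Ia = 0.2S: 0.2·1.520 = 0.304 in (exactly 100/329)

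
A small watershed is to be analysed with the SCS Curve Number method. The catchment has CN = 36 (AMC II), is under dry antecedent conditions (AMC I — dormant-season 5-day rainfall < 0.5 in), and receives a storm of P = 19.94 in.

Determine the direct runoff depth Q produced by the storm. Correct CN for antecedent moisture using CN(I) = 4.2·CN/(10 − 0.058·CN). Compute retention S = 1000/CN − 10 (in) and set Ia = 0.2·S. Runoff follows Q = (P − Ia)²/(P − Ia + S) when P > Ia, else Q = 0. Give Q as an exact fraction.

Q = 11757715489/4804691850 in ≈ 2.447 in

Adjust CN=36 to AMC I: 4.2·36/(10 − 0.058·36) → (756/5) ÷ (989/125) = 18900/989 ≈ 19.110
Retention S: 1000/CN − 10 with CN=19.110 → S = 8000/189 ≈ 42.328 in
Initial abstraction Ia = S/5 = (8000/189)/5 = 1600/189 ≈ 8.466 in
P − Ia = 19.940 − 8.466 = 108433/9450 ≈ 11.474 in (> 0, runoff occurs)
Q: (108433/9450)² ÷ (508433/9450) = 11757715489/4804691850 in (≈ 2.447 in)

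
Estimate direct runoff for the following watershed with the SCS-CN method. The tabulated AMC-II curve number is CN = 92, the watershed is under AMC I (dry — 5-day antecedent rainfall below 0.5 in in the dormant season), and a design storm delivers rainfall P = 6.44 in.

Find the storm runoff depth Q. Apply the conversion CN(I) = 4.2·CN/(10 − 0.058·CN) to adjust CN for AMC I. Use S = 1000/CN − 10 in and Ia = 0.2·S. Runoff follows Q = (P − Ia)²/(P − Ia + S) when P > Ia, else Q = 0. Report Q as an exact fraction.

CN(I) from CN(II)=92: (4.2·92)/(10 − 0.058·92) = 48300/583 ≈ 82.847
Retention S: 1000/CN − 10 with CN=82.847 → S = 1000/483 ≈ 2.070 in
Initial abstraction Ia = S/5 = (1000/483)/5 = 200/483 ≈ 0.414 in
Since P=6.440 > Ia=0.414: effective rainfall P−Ia = 72763/12075 in
Runoff Q = (P−Ia)²/(P−Ia+S) = (6.026)²/(6.026+2.070) = 5294454169/1180488225 ≈ 4.485 in

Q = 5294454169/1180488225 in ≈ 4.485 in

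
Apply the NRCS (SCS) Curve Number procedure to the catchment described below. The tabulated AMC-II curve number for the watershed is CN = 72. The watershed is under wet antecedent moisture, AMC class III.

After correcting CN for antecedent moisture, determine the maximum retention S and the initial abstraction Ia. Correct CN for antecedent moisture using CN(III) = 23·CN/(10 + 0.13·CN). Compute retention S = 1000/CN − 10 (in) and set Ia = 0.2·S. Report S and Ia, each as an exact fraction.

S = 350/207 in ≈ 1.691 in; Ia = 70/207 in ≈ 0.338 in

Adjust CN=72 to AMC III: 23·72/(10 + 0.13·72) → 1656 ÷ (484/25) = 10350/121 ≈ 85.537
S = 1000/(10350/121) − 10 = 350/207 in ≈ 1.691 in
Initial abstraction Ia = S/5 = (350/207)/5 = 70/207 ≈ 0.338 in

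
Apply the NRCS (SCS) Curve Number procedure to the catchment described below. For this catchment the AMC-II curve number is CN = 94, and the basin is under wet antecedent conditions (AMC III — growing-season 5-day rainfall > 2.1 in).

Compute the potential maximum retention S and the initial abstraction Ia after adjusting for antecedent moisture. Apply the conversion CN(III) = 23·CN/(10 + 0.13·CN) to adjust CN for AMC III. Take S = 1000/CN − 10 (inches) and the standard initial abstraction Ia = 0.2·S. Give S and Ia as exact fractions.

S = 300/1081 in ≈ 0.278 in; Ia = 60/1081 in ≈ 0.056 in

Wet (AMC III): CN(III) = 23·94/(10 + 0.13·94) = 2162/(1111/50) = 108100/1111 ≈ 97.300
Retention S: 1000/CN − 10 with CN=97.300 → S = 300/1081 ≈ 0.278 in
Ia = 0.2·(300/1081) = 60/1081 in ≈ 0.056 in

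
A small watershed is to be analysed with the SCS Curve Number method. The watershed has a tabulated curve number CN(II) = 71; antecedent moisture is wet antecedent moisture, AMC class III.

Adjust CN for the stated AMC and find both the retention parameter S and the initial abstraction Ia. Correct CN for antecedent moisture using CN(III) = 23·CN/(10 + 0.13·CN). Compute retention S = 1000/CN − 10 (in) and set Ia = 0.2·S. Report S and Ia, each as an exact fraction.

S = 2900/1633 in ≈ 1.776 in; Ia = 580/1633 in ≈ 0.355 in

Adjust CN=71 to AMC III: 23·71/(10 + 0.13·71) → 1633 ÷ (1923/100) = 163300/1923 ≈ 84.919
Retention S: 1000/CN − 10 with CN=84.919 → S = 2900/1633 ≈ 1.776 in
Ia = 0.2S: 0.2·1.776 = 0.355 in (exactly 580/1633)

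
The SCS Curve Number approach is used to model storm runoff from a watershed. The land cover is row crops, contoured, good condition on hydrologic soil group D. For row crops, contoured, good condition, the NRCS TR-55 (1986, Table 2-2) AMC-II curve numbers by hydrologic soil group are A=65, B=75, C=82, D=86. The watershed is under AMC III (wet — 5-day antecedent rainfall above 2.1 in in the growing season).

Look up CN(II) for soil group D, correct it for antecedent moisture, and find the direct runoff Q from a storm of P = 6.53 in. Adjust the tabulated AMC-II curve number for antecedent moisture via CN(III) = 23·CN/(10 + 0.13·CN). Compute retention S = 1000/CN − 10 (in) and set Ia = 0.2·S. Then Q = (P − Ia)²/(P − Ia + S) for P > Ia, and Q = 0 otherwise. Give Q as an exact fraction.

NRCS table: row crops, contoured, good condition, soil group D → CN(II) = 86
Adjust CN=86 to AMC III: 23·86/(10 + 0.13·86) → 1978 ÷ (1059/50) = 98900/1059 ≈ 93.390
S = 1000/(98900/1059) − 10 = 700/989 in ≈ 0.708 in
Ia = 0.2S: 0.2·0.708 = 0.142 in (exactly 140/989)
Excess rainfall: 6.530 − 0.142 = 6.388 in; P > Ia so Q > 0
Q: (631817/98900)² ÷ (701817/98900) = 399192721489/69409701300 in (≈ 5.751 in)

Q = 399192721489/69409701300 in ≈ 5.751 in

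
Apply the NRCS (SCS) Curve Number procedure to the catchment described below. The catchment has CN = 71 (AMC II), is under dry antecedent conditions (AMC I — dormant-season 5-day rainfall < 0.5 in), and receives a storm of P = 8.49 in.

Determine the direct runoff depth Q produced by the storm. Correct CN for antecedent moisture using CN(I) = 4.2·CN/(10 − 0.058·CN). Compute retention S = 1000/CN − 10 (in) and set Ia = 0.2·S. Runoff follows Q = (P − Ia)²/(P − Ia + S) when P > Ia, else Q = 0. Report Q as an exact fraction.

Q = 952300787881/361695576900 in ≈ 2.633 in

Adjust CN=71 to AMC I: 4.2·71/(10 − 0.058·71) → (1491/5) ÷ (2941/500) = 149100/2941 ≈ 50.697
Retention S: 1000/CN − 10 with CN=50.697 → S = 14500/1491 ≈ 9.725 in
Ia = 0.2·(14500/1491) = 2900/1491 in ≈ 1.945 in
Excess rainfall: 8.490 − 1.945 = 6.545 in; P > Ia so Q > 0
Runoff Q = (P−Ia)²/(P−Ia+S) = (6.545)²/(6.545+9.725) = 952300787881/361695576900 ≈ 2.633 in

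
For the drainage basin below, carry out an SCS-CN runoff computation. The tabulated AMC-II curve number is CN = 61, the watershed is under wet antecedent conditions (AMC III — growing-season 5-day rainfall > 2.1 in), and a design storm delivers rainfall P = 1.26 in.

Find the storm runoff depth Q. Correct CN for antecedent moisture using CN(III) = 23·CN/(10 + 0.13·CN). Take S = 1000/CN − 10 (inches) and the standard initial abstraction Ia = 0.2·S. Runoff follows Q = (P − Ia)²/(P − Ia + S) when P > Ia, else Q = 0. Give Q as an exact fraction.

Wet (AMC III): CN(III) = 23·61/(10 + 0.13·61) = 1403/(1793/100) = 140300/1793 ≈ 78.249
Retention S: 1000/CN − 10 with CN=78.249 → S = 3900/1403 ≈ 2.780 in
Ia = 0.2S: 0.2·2.780 = 0.556 in (exactly 780/1403)
P − Ia = 1.260 − 0.556 = 49389/70150 ≈ 0.704 in (> 0, runoff occurs)
Runoff Q = (P−Ia)²/(P−Ia+S) = (0.704)²/(0.704+2.780) = 813091107/5714629450 ≈ 0.142 in

Q = 813091107/5714629450 in ≈ 0.142 in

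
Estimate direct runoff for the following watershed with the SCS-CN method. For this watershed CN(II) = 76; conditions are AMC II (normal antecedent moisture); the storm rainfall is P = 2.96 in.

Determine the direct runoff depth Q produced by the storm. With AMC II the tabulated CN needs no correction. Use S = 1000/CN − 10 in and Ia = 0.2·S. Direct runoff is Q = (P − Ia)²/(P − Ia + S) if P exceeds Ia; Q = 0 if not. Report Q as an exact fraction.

Q = 611618/618925 in ≈ 0.988 in

CN(II) = 76; AMC II needs no correction.
Retention S: 1000/CN − 10 with CN=76.000 → S = 60/19 ≈ 3.158 in
Ia = 0.2S: 0.2·3.158 = 0.632 in (exactly 12/19)
Since P=2.960 > Ia=0.632: effective rainfall P−Ia = 1106/475 in
Q: (1106/475)² ÷ (2606/475) = 611618/618925 in (≈ 0.988 in)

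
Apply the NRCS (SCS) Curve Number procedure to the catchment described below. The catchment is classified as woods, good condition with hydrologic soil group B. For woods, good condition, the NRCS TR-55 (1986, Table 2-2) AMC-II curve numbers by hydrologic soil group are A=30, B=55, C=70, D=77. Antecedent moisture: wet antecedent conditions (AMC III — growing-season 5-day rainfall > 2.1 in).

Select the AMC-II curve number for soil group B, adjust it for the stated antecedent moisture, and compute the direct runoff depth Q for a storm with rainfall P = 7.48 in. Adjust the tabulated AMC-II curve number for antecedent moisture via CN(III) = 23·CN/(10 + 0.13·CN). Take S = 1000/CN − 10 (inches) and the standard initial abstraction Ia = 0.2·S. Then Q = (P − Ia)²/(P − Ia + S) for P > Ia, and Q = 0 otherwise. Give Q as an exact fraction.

Q = 1832781721/413092075 in ≈ 4.437 in

NRCS table: woods, good condition, soil group B → CN(II) = 55
CN(III) from CN(II)=55: (23·55)/(10 + 0.13·55) = 25300/343 ≈ 73.761
Retention S: 1000/CN − 10 with CN=73.761 → S = 900/253 ≈ 3.557 in
Initial abstraction Ia = S/5 = (900/253)/5 = 180/253 ≈ 0.711 in
Excess rainfall: 7.480 − 0.711 = 6.769 in; P > Ia so Q > 0
Q: (42811/6325)² ÷ (65311/6325) = 1832781721/413092075 in (≈ 4.437 in)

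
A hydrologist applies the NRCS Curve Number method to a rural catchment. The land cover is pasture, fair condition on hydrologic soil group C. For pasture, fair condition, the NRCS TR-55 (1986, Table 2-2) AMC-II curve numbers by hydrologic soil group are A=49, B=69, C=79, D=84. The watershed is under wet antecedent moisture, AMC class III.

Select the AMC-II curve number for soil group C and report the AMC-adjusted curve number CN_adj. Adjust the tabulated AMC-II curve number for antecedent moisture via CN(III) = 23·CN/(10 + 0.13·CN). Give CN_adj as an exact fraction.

CN_adj = 181700/2027 ≈ 89.640

NRCS table: pasture, fair condition, soil group C → CN(II) = 79
CN(III) from CN(II)=79: (23·79)/(10 + 0.13·79) = 181700/2027 ≈ 89.640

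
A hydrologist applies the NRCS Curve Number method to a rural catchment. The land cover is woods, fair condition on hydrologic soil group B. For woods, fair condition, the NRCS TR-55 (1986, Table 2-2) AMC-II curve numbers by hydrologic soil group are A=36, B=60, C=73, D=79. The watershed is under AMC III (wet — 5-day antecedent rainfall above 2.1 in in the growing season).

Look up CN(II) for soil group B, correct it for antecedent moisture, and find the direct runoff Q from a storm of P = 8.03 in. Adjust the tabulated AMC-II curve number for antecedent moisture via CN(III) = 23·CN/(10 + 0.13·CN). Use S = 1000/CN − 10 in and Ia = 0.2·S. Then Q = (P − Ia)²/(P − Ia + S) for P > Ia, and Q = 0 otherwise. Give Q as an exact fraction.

NRCS table: woods, fair condition, soil group B → CN(II) = 60
Adjust CN=60 to AMC III: 23·60/(10 + 0.13·60) → 1380 ÷ (89/5) = 6900/89 ≈ 77.528
S = 1000/(6900/89) − 10 = 200/69 in ≈ 2.899 in
Ia = 0.2·(200/69) = 40/69 in ≈ 0.580 in
P − Ia = 8.030 − 0.580 = 51407/6900 ≈ 7.450 in (> 0, runoff occurs)
Q: (51407/6900)² ÷ (71407/6900) = 2642679649/492708300 in (≈ 5.364 in)

Q = 2642679649/492708300 in ≈ 5.364 in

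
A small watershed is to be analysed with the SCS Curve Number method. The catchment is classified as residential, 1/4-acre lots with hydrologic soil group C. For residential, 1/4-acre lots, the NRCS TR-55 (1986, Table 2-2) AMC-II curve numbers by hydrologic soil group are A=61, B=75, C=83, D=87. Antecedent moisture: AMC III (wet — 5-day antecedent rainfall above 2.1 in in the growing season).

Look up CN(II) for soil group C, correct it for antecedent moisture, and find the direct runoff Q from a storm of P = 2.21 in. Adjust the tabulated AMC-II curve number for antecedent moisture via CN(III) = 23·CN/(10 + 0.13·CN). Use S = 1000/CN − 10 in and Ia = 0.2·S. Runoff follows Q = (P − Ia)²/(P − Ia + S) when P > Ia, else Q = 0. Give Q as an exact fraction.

Q = 8850463313/6264765300 in ≈ 1.413 in

NRCS table: residential, 1/4-acre lots, soil group C → CN(II) = 83
Adjust CN=83 to AMC III: 23·83/(10 + 0.13·83) → 1909 ÷ (2079/100) = 190900/2079 ≈ 91.823
Max retention: S = 1000/(190900/2079) − 10 = 1700/1909 in (≈ 0.891 in)
Initial abstraction Ia = S/5 = (1700/1909)/5 = 340/1909 ≈ 0.178 in
Since P=2.210 > Ia=0.178: effective rainfall P−Ia = 387889/190900 in
Q: (387889/190900)² ÷ (557889/190900) = 8850463313/6264765300 in (≈ 1.413 in)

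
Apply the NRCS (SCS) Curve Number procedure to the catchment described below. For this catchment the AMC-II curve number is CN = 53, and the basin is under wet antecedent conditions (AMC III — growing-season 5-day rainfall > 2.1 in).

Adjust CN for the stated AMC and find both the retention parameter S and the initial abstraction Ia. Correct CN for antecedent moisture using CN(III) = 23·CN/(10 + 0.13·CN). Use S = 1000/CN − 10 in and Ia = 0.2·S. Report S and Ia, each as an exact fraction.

Adjust CN=53 to AMC III: 23·53/(10 + 0.13·53) → 1219 ÷ (1689/100) = 121900/1689 ≈ 72.173
Retention S: 1000/CN − 10 with CN=72.173 → S = 4700/1219 ≈ 3.856 in
Ia = 0.2·(4700/1219) = 940/1219 in ≈ 0.771 in

S = 4700/1219 in ≈ 3.856 in; Ia = 940/1219 in ≈ 0.771 in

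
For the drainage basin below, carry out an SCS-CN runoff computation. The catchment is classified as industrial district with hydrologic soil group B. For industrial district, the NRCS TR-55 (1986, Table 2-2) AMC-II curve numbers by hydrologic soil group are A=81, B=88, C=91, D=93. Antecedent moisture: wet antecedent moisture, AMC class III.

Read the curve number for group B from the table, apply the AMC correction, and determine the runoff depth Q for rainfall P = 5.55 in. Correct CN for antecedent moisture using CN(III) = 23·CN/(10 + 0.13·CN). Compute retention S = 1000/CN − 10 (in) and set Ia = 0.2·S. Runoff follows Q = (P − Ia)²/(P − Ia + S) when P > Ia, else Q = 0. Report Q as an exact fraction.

NRCS table: industrial district, soil group B → CN(II) = 88
Adjust CN=88 to AMC III: 23·88/(10 + 0.13·88) → 2024 ÷ (536/25) = 6325/67 ≈ 94.403
Max retention: S = 1000/(6325/67) − 10 = 150/253 in (≈ 0.593 in)
Ia = 0.2·(150/253) = 30/253 in ≈ 0.119 in
Since P=5.550 > Ia=0.119: effective rainfall P−Ia = 27483/5060 in
Runoff Q = (P−Ia)²/(P−Ia+S) = (5.431)²/(5.431+0.593) = 83923921/17138220 ≈ 4.897 in

Q = 83923921/17138220 in ≈ 4.897 in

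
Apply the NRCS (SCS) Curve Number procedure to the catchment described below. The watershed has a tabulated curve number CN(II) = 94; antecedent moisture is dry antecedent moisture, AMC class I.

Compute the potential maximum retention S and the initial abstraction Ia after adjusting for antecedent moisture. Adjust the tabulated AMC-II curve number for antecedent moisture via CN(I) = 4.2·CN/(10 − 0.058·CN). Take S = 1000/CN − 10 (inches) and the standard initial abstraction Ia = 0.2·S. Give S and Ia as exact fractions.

S = 500/329 in ≈ 1.520 in; Ia = 100/329 in ≈ 0.304 in

CN(I) from CN(II)=94: (4.2·94)/(10 − 0.058·94) = 32900/379 ≈ 86.807
S = 1000/(32900/379) − 10 = 500/329 in ≈ 1.520 in
Ia = 0.2·(500/329) = 100/329 in ≈ 0.304 in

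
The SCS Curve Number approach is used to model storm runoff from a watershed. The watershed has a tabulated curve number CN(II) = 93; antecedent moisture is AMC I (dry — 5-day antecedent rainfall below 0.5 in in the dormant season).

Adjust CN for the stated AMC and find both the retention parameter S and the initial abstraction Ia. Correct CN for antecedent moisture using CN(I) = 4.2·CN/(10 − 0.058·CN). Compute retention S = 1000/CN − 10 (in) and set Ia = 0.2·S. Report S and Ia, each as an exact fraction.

S = 500/279 in ≈ 1.792 in; Ia = 100/279 in ≈ 0.358 in

CN(I) from CN(II)=93: (4.2·93)/(10 − 0.058·93) = 27900/329 ≈ 84.802
Retention S: 1000/CN − 10 with CN=84.802 → S = 500/279 ≈ 1.792 in
Ia = 0.2S: 0.2·1.792 = 0.358 in (exactly 100/279)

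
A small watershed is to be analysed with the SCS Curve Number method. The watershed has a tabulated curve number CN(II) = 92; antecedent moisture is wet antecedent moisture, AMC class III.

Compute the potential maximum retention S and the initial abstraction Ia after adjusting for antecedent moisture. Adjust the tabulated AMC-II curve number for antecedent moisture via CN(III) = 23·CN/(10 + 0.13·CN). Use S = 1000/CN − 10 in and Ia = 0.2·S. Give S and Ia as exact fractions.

S = 200/529 in ≈ 0.378 in; Ia = 40/529 in ≈ 0.076 in

Wet (AMC III): CN(III) = 23·92/(10 + 0.13·92) = 2116/(549/25) = 52900/549 ≈ 96.357
Max retention: S = 1000/(52900/549) − 10 = 200/529 in (≈ 0.378 in)
Ia = 0.2S: 0.2·0.378 = 0.076 in (exactly 40/529)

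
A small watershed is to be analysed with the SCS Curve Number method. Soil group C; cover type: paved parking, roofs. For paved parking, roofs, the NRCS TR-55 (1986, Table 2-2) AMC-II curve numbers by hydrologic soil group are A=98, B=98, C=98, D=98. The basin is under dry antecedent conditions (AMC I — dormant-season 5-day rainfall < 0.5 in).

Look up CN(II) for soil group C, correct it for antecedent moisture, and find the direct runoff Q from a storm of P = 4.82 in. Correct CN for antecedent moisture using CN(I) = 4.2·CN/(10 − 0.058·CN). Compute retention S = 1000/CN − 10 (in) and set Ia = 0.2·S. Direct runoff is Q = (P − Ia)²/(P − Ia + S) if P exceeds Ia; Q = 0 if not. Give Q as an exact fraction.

NRCS table: paved parking, roofs, soil group C → CN(II) = 98
Dry (AMC I): CN(I) = 4.2·98/(10 − 0.058·98) = (2058/5)/(1079/250) = 102900/1079 ≈ 95.366
S = 1000/(102900/1079) − 10 = 500/1029 in ≈ 0.486 in
Ia = 0.2·(500/1029) = 100/1029 in ≈ 0.097 in
Excess rainfall: 4.820 − 0.097 = 4.723 in; P > Ia so Q > 0
Q: (242989/51450)² ÷ (267989/51450) = 59043654121/13788034050 in (≈ 4.282 in)

Q = 59043654121/13788034050 in ≈ 4.282 in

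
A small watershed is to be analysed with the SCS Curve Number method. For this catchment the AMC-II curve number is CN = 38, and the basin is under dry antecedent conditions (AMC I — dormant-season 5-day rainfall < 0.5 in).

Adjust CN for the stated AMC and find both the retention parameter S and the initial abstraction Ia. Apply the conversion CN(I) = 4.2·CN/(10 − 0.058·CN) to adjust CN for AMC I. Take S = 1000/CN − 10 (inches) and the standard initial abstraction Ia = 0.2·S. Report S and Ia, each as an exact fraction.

Dry (AMC I): CN(I) = 4.2·38/(10 − 0.058·38) = (798/5)/(1949/250) = 39900/1949 ≈ 20.472
S = 1000/(39900/1949) − 10 = 15500/399 in ≈ 38.847 in
Ia = 0.2S: 0.2·38.847 = 7.769 in (exactly 3100/399)

S = 15500/399 in ≈ 38.847 in; Ia = 3100/399 in ≈ 7.769 in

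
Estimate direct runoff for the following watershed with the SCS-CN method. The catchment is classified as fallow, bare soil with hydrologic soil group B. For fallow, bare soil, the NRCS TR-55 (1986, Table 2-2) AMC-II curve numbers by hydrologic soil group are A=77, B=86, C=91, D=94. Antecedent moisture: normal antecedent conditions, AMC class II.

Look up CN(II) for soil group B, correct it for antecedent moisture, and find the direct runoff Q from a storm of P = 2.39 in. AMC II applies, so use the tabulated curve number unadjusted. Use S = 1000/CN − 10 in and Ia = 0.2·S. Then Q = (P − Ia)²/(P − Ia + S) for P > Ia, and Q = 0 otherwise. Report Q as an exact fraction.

NRCS table: fallow, bare soil, soil group B → CN(II) = 86
CN(II) = 86; AMC II needs no correction.
Retention S: 1000/CN − 10 with CN=86.000 → S = 70/43 ≈ 1.628 in
Ia = 0.2·(70/43) = 14/43 in ≈ 0.326 in
Since P=2.390 > Ia=0.326: effective rainfall P−Ia = 8877/4300 in
Q: (8877/4300)² ÷ (15877/4300) = 78801129/68271100 in (≈ 1.154 in)

Q = 78801129/68271100 in ≈ 1.154 in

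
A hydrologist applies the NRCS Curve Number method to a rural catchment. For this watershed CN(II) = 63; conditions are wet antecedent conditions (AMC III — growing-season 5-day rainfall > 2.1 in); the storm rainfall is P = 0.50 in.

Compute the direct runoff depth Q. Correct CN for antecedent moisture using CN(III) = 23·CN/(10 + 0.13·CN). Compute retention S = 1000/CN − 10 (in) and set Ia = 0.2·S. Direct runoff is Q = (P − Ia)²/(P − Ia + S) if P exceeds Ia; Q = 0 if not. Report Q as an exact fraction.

CN(III) from CN(II)=63: (23·63)/(10 + 0.13·63) = 144900/1819 ≈ 79.659
Retention S: 1000/CN − 10 with CN=79.659 → S = 3700/1449 ≈ 2.553 in
Initial abstraction Ia = S/5 = (3700/1449)/5 = 740/1449 ≈ 0.511 in
P = 0.500 ≤ Ia = 0.511 in: entire storm abstracted, Q = 0.

Q = 0 in ≈ 0.000 in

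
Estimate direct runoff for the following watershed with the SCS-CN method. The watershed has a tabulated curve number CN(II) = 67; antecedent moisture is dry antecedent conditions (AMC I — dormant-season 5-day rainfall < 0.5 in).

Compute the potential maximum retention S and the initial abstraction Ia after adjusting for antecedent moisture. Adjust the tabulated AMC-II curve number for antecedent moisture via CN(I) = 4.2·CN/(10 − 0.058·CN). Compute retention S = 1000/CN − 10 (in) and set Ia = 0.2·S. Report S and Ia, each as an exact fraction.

Dry (AMC I): CN(I) = 4.2·67/(10 − 0.058·67) = (1407/5)/(3057/500) = 46900/1019 ≈ 46.026
S = 1000/(46900/1019) − 10 = 5500/469 in ≈ 11.727 in
Initial abstraction Ia = S/5 = (5500/469)/5 = 1100/469 ≈ 2.345 in

S = 5500/469 in ≈ 11.727 in; Ia = 1100/469 in ≈ 2.345 in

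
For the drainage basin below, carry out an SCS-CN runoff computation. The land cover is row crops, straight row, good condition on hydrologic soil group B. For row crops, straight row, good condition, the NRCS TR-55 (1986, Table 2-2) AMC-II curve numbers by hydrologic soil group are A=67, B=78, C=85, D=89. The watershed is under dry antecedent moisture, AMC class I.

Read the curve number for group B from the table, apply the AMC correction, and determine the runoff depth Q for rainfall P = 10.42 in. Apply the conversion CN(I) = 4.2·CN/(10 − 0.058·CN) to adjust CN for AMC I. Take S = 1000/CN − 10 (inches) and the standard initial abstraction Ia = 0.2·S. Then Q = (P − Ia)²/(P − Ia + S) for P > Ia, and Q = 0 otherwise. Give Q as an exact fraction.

NRCS table: row crops, straight row, good condition, soil group B → CN(II) = 78
Adjust CN=78 to AMC I: 4.2·78/(10 − 0.058·78) → (1638/5) ÷ (1369/250) = 81900/1369 ≈ 59.825
Max retention: S = 1000/(81900/1369) − 10 = 5500/819 in (≈ 6.716 in)
Ia = 0.2·(5500/819) = 1100/819 in ≈ 1.343 in
P − Ia = 10.420 − 1.343 = 371699/40950 ≈ 9.077 in (> 0, runoff occurs)
Q = (371699/40950)²/((371699/40950) + 5500/819) = (138160146601/1676902500)/(646699/40950) = 138160146601/26482324050 in ≈ 5.217 in

Q = 138160146601/26482324050 in ≈ 5.217 in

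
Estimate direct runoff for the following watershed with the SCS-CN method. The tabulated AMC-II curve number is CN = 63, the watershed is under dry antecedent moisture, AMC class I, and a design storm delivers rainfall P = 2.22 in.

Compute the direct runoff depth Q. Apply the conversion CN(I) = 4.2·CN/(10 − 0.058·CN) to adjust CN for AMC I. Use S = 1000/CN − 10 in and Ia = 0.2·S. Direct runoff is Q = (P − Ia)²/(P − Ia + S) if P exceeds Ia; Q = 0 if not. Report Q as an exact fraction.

Adjust CN=63 to AMC I: 4.2·63/(10 − 0.058·63) → (1323/5) ÷ (3173/500) = 132300/3173 ≈ 41.696
Retention S: 1000/CN − 10 with CN=41.696 → S = 18500/1323 ≈ 13.983 in
Initial abstraction Ia = S/5 = (18500/1323)/5 = 3700/1323 ≈ 2.797 in
P = 2.220 ≤ Ia = 2.797 in: entire storm abstracted, Q = 0.

Q = 0 in ≈ 0.000 in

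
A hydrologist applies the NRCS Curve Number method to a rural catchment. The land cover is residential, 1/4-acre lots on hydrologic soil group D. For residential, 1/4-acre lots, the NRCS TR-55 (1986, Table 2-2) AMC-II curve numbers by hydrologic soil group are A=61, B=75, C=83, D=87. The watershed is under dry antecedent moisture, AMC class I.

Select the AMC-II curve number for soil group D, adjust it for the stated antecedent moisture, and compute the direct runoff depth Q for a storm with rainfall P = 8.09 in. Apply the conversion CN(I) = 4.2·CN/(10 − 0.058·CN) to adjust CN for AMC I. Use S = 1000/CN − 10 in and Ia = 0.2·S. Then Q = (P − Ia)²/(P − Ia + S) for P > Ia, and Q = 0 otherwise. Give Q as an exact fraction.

NRCS table: residential, 1/4-acre lots, soil group D → CN(II) = 87
CN(I) from CN(II)=87: (4.2·87)/(10 − 0.058·87) = 182700/2477 ≈ 73.759
Retention S: 1000/CN − 10 with CN=73.759 → S = 6500/1827 ≈ 3.558 in
Initial abstraction Ia = S/5 = (6500/1827)/5 = 1300/1827 ≈ 0.712 in
Excess rainfall: 8.090 − 0.712 = 7.378 in; P > Ia so Q > 0
Q = (1348043/182700)²/((1348043/182700) + 6500/1827) = (1817219929849/33379290000)/(1998043/182700) = 1817219929849/365042456100 in ≈ 4.978 in

Q = 1817219929849/365042456100 in ≈ 4.978 in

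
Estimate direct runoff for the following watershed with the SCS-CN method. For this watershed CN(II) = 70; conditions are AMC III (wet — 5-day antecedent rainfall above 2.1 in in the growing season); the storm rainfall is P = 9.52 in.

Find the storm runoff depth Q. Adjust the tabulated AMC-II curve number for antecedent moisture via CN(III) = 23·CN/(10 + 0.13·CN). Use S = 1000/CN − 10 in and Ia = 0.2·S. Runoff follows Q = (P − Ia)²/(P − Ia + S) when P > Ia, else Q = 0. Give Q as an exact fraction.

Wet (AMC III): CN(III) = 23·70/(10 + 0.13·70) = 1610/(191/10) = 16100/191 ≈ 84.293
Retention S: 1000/CN − 10 with CN=84.293 → S = 300/161 ≈ 1.863 in
Ia = 0.2·(300/161) = 60/161 in ≈ 0.373 in
P − Ia = 9.520 − 0.373 = 36818/4025 ≈ 9.147 in (> 0, runoff occurs)
Runoff Q = (P−Ia)²/(P−Ia+S) = (9.147)²/(9.147+1.863) = 677782562/89189975 ≈ 7.599 in

Q = 677782562/89189975 in ≈ 7.599 in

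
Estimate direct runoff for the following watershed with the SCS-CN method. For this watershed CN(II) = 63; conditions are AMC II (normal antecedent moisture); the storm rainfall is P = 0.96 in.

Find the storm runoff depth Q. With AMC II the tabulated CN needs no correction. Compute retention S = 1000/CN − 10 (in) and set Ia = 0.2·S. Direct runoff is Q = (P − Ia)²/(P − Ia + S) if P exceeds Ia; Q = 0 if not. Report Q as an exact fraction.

Q = 0 in ≈ 0.000 in

Average conditions: CN = 63 (no AMC adjustment).
Max retention: S = 1000/63 − 10 = 370/63 in (≈ 5.873 in)
Ia = 0.2S: 0.2·5.873 = 1.175 in (exactly 74/63)
P = 0.960 ≤ Ia = 1.175 in: entire storm abstracted, Q = 0.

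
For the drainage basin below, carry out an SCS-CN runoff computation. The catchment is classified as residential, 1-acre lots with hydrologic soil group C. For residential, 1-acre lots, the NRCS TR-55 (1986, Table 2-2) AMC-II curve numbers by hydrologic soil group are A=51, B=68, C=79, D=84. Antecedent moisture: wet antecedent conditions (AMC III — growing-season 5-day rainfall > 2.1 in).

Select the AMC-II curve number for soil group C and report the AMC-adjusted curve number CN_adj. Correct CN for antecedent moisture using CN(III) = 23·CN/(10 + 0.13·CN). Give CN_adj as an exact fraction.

CN_adj = 181700/2027 ≈ 89.640

NRCS table: residential, 1-acre lots, soil group C → CN(II) = 79
CN(III) from CN(II)=79: (23·79)/(10 + 0.13·79) = 181700/2027 ≈ 89.640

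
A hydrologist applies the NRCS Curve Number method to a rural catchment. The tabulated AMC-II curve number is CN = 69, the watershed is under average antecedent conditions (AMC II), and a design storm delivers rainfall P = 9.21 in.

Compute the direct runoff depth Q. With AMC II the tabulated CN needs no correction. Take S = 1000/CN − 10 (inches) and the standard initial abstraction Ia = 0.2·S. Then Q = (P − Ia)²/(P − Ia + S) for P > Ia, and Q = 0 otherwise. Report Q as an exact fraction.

AMC II — tabulated CN = 69 applies directly.
S = 1000/69 − 10 = 310/69 in ≈ 4.493 in
Ia = 0.2·(310/69) = 62/69 in ≈ 0.899 in
Excess rainfall: 9.210 − 0.899 = 8.311 in; P > Ia so Q > 0
Runoff Q = (P−Ia)²/(P−Ia+S) = (8.311)²/(8.311+4.493) = 3288907801/609608100 ≈ 5.395 in

Q = 3288907801/609608100 in ≈ 5.395 in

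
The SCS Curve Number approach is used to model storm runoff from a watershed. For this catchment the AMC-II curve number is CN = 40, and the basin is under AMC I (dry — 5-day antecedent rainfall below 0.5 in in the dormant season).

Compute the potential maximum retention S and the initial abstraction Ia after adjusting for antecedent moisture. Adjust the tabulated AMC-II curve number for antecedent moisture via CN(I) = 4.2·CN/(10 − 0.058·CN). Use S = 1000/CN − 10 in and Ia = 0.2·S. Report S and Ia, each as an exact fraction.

Dry (AMC I): CN(I) = 4.2·40/(10 − 0.058·40) = 168/(192/25) = 175/8 ≈ 21.875
Retention S: 1000/CN − 10 with CN=21.875 → S = 250/7 ≈ 35.714 in
Ia = 0.2·(250/7) = 50/7 in ≈ 7.143 in

S = 250/7 in ≈ 35.714 in; Ia = 50/7 in ≈ 7.143 in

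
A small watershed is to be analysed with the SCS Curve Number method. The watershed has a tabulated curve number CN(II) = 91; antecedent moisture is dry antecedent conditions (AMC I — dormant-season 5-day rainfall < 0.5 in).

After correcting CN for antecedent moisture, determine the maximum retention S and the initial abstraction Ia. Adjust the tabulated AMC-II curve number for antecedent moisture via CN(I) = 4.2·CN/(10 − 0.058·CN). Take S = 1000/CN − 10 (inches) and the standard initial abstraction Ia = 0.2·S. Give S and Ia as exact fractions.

Dry (AMC I): CN(I) = 4.2·91/(10 − 0.058·91) = (1911/5)/(2361/500) = 63700/787 ≈ 80.940
Retention S: 1000/CN − 10 with CN=80.940 → S = 1500/637 ≈ 2.355 in
Ia = 0.2·(1500/637) = 300/637 in ≈ 0.471 in

S = 1500/637 in ≈ 2.355 in; Ia = 300/637 in ≈ 0.471 in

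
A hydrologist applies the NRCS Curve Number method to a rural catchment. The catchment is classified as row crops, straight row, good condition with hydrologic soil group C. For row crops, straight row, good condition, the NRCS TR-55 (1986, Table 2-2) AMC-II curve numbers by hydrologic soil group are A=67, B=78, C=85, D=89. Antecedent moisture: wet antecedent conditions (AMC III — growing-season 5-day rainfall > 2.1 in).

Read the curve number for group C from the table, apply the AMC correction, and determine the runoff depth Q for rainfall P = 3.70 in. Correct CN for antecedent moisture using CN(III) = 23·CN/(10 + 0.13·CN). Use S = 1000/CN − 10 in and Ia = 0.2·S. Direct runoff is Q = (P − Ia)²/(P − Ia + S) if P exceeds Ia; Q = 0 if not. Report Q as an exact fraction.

NRCS table: row crops, straight row, good condition, soil group C → CN(II) = 85
Wet (AMC III): CN(III) = 23·85/(10 + 0.13·85) = 1955/(421/20) = 39100/421 ≈ 92.874
Retention S: 1000/CN − 10 with CN=92.874 → S = 300/391 ≈ 0.767 in
Ia = 0.2S: 0.2·0.767 = 0.153 in (exactly 60/391)
Since P=3.700 > Ia=0.153: effective rainfall P−Ia = 13867/3910 in
Runoff Q = (P−Ia)²/(P−Ia+S) = (3.547)²/(3.547+0.767) = 192293689/65949970 ≈ 2.916 in

Q = 192293689/65949970 in ≈ 2.916 in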